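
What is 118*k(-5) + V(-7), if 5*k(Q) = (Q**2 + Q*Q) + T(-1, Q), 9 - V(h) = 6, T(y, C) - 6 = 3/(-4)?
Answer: 13069/10 ≈ 1306.9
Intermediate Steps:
T(y, C) = 21/4 (T(y, C) = 6 + 3/(-4) = 6 + 3*(-1/4) = 6 - 3/4 = 21/4)
V(h) = 3 (V(h) = 9 - 1*6 = 9 - 6 = 3)
k(Q) = 21/20 + 2*Q**2/5 (k(Q) = ((Q**2 + Q*Q) + 21/4)/5 = ((Q**2 + Q**2) + 21/4)/5 = (2*Q**2 + 21/4)/5 = (21/4 + 2*Q**2)/5 = 21/20 + 2*Q**2/5)
118*k(-5) + V(-7) = 118*(21/20 + (2/5)*(-5)**2) + 3 = 118*(21/20 + (2/5)*25) + 3 = 118*(21/20 + 10) + 3 = 118*(221/20) + 3 = 13039/10 + 3 = 13069/10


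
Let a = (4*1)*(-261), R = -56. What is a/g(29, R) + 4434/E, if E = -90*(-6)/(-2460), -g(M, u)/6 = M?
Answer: -60580/3 ≈ -20193.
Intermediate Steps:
g(M, u) = -6*M
E = -9/41 (E = 540*(-1/2460) = -9/41 ≈ -0.21951)
a = -1044 (a = 4*(-261) = -1044)
a/g(29, R) + 4434/E = -1044/((-6*29)) + 4434/(-9/41) = -1044/(-174) + 4434*(-41/9) = -1044*(-1/174) - 60598/3 = 6 - 60598/3 = -60580/3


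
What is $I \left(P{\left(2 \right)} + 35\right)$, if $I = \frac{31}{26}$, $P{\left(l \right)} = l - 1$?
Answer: $\frac{558}{13} \approx 42.923$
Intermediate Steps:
$P{\left(l \right)} = -1 + l$
$I = \frac{31}{26}$ ($I = 31 \cdot \frac{1}{26} = \frac{31}{26} \approx 1.1923$)
$I \left(P{\left(2 \right)} + 35\right) = \frac{31 \left(\left(-1 + 2\right) + 35\right)}{26} = \frac{31 \left(1 + 35\right)}{26} = \frac{31}{26} \cdot 36 = \frac{558}{13}$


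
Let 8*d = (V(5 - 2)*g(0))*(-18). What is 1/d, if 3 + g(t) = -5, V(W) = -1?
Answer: -1/18 ≈ -0.055556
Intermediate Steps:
g(t) = -8 (g(t) = -3 - 5 = -8)
d = -18 (d = (-1*(-8)*(-18))/8 = (8*(-18))/8 = (1/8)*(-144) = -18)
1/d = 1/(-18) = -1/18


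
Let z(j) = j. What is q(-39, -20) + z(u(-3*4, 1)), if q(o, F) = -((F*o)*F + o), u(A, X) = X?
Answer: 15640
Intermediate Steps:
q(o, F) = -o - o*F² (q(o, F) = -(o*F² + o) = -(o + o*F²) = -o - o*F²)
q(-39, -20) + z(u(-3*4, 1)) = -1*(-39)*(1 + (-20)²) + 1 = -1*(-39)*(1 + 400) + 1 = -1*(-39)*401 + 1 = 15639 + 1 = 15640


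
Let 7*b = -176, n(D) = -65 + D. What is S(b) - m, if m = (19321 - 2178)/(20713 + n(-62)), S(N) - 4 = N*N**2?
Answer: -112207896793/7060998 ≈ -15891.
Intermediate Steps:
b = -176/7 (b = (1/7)*(-176) = -176/7 ≈ -25.143)
S(N) = 4 + N**3 (S(N) = 4 + N*N**2 = 4 + N**3)
m = 17143/20586 (m = (19321 - 2178)/(20713 + (-65 - 62)) = 17143/(20713 - 127) = 17143/20586 ≈ 0.83275)
S(b) - m = (4 + (-176/7)**3) - 1*17143/20586 = (4 - 5451776/343) - 17143/20586 = -5450404/343 - 17143/20586 = -112207896793/7060998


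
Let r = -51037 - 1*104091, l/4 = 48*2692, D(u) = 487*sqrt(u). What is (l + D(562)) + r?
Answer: 361736 + 487*sqrt(562) ≈ 3.7328e+5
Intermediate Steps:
l = 516864 (l = 4*(48*2692) = 4*129216 = 516864)
r = -155128 (r = -51037 - 104091 = -155128)
(l + D(562)) + r = (516864 + 487*sqrt(562)) - 155128 = 361736 + 487*sqrt(562)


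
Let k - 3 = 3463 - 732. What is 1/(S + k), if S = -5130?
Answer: -1/2396 ≈ -0.00041736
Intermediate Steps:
k = 2734 (k = 3 + (3463 - 732) = 3 + 2731 = 2734)
1/(S + k) = 1/(-5130 + 2734) = 1/(-2396) = -1/2396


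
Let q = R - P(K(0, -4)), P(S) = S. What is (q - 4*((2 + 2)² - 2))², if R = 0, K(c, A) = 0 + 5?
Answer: 3721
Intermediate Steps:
K(c, A) = 5
q = -5 (q = 0 - 1*5 = 0 - 5 = -5)
(q - 4*((2 + 2)² - 2))² = (-5 - 4*((2 + 2)² - 2))² = (-5 - 4*(4² - 2))² = (-5 - 4*(16 - 2))² = (-5 - 4*14)² = (-5 - 56)² = (-61)² = 3721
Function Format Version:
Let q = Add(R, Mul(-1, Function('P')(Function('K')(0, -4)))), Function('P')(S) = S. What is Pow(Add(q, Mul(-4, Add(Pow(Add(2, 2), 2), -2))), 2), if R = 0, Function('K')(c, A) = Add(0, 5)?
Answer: 3721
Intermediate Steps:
Function('K')(c, A) = 5
q = -5 (q = Add(0, Mul(-1, 5)) = Add(0, -5) = -5)
Pow(Add(q, Mul(-4, Add(Pow(Add(2, 2), 2), -2))), 2) = Pow(Add(-5, Mul(-4, Add(Pow(Add(2, 2), 2), -2))), 2) = Pow(Add(-5, Mul(-4, Add(Pow(4, 2), -2))), 2) = Pow(Add(-5, Mul(-4, Add(16, -2))), 2) = Pow(Add(-5, Mul(-4, 14)), 2) = Pow(Add(-5, -56), 2) = Pow(-61, 2) = 3721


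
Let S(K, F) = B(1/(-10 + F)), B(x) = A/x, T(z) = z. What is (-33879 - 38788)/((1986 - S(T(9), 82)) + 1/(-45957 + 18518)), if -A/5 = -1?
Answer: -1993909813/44615813 ≈ -44.691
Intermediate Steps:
A = 5 (A = -5*(-1) = 5)
B(x) = 5/x
S(K, F) = -50 + 5*F (S(K, F) = 5/(1/(-10 + F)) = 5*(-10 + F) = -50 + 5*F)
(-33879 - 38788)/((1986 - S(T(9), 82)) + 1/(-45957 + 18518)) = (-33879 - 38788)/((1986 - (-50 + 5*82)) + 1/(-45957 + 18518)) = -72667/((1986 - (-50 + 410)) + 1/(-27439)) = -72667/((1986 - 1*360) - 1/27439) = -72667/((1986 - 360) - 1/27439) = -72667/(1626 - 1/27439) = -72667/44615813/27439 = -72667*27439/44615813 = -1993909813/44615813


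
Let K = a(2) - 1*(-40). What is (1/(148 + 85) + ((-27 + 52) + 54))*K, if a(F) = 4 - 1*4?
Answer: 736320/233 ≈ 3160.2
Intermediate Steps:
a(F) = 0 (a(F) = 4 - 4 = 0)
K = 40 (K = 0 - 1*(-40) = 0 + 40 = 40)
(1/(148 + 85) + ((-27 + 52) + 54))*K = (1/(148 + 85) + ((-27 + 52) + 54))*40 = (1/233 + (25 + 54))*40 = (1/233 + 79)*40 = (18408/233)*40 = 736320/233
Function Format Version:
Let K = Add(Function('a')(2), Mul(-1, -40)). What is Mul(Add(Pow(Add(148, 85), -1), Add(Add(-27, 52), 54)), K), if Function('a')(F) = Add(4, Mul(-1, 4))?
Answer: Rational(736320, 233) ≈ 3160.2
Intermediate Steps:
Function('a')(F) = 0 (Function('a')(F) = Add(4, -4) = 0)
K = 40 (K = Add(0, Mul(-1, -40)) = Add(0, 40) = 40)
Mul(Add(Pow(Add(148, 85), -1), Add(Add(-27, 52), 54)), K) = Mul(Add(Pow(Add(148, 85), -1), Add(Add(-27, 52), 54)), 40) = Mul(Add(Pow(233, -1), Add(25, 54)), 40) = Mul(Add(Rational(1, 233), 79), 40) = Mul(Rational(18408, 233), 40) = Rational(736320, 233)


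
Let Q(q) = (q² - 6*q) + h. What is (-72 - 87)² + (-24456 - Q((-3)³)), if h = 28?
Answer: -94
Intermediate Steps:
Q(q) = 28 + q² - 6*q (Q(q) = (q² - 6*q) + 28 = 28 + q² - 6*q)
(-72 - 87)² + (-24456 - Q((-3)³)) = (-72 - 87)² + (-24456 - (28 + ((-3)³)² - 6*(-3)³)) = (-159)² + (-24456 - (28 + (-27)² - 6*(-27))) = 25281 + (-24456 - (28 + 729 + 162)) = 25281 + (-24456 - 1*919) = 25281 + (-24456 - 919) = 25281 - 25375 = -94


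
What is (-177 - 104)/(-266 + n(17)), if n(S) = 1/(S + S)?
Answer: 9554/9043 ≈ 1.0565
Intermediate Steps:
n(S) = 1/(2*S)
(-177 - 104)/(-266 + n(17)) = (-177 - 104)/(-266 + (1/2)/17) = -281/(-266 + (1/2)*(1/17)) = -281/(-266 + 1/34) = -281/(-9043/34) = -281*(-34/9043) = 9554/9043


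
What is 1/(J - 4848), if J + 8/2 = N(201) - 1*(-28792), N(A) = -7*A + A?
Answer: 1/22734 ≈ 4.3987e-5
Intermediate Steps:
N(A) = -6*A
J = 27582 (J = -4 + (-6*201 - 1*(-28792)) = -4 + (-1206 + 28792) = -4 + 27586 = 27582)
1/(J - 4848) = 1/(27582 - 4848) = 1/22734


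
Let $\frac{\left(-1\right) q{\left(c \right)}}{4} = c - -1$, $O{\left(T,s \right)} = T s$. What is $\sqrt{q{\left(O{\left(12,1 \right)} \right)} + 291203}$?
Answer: $\sqrt{291151} \approx 539.58$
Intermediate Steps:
$q{\left(c \right)} = -4 - 4 c$ ($q{\left(c \right)} = - 4 \left(c - -1\right) = - 4 \left(c + 1\right) = - 4 \left(1 + c\right) = -4 - 4 c$)
$\sqrt{q{\left(O{\left(12,1 \right)} \right)} + 291203} = \sqrt{\left(-4 - 4 \cdot 12 \cdot 1\right) + 291203} = \sqrt{\left(-4 - 48\right) + 291203} = \sqrt{-52 + 291203} = \sqrt{291151}$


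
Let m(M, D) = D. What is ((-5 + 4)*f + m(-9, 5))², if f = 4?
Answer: 1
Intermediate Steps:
((-5 + 4)*f + m(-9, 5))² = ((-5 + 4)*4 + 5)² = (-1*4 + 5)² = (-4 + 5)² = 1² = 1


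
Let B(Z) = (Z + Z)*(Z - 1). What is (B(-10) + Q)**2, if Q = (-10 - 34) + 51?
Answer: 51529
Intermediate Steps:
B(Z) = 2*Z*(-1 + Z) (B(Z) = (2*Z)*(-1 + Z) = 2*Z*(-1 + Z))
Q = 7 (Q = -44 + 51 = 7)
(B(-10) + Q)**2 = (2*(-10)*(-1 - 10) + 7)**2 = (2*(-10)*(-11) + 7)**2 = (220 + 7)**2 = 227**2 = 51529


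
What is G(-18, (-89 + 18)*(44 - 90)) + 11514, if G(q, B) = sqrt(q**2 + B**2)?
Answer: 11514 + 2*sqrt(2666770) ≈ 14780.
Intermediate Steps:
G(q, B) = sqrt(B**2 + q**2)
G(-18, (-89 + 18)*(44 - 90)) + 11514 = sqrt(((-89 + 18)*(44 - 90))**2 + (-18)**2) + 11514 = sqrt((-71*(-46))**2 + 324) + 11514 = sqrt(3266**2 + 324) + 11514 = sqrt(10666756 + 324) + 11514 = sqrt(10667080) + 11514 = 2*sqrt(2666770) + 11514 = 11514 + 2*sqrt(2666770)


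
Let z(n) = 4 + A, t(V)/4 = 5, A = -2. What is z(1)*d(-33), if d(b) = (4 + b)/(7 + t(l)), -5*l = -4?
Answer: -58/27 ≈ -2.1481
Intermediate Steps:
l = ⅘ (l = -⅕*(-4) = ⅘ ≈ 0.80000)
t(V) = 20 (t(V) = 4*5 = 20)
d(b) = 4/27 + b/27 (d(b) = (4 + b)/(7 + 20) = (4 + b)/27 = (4 + b)*(1/27) = 4/27 + b/27)
z(n) = 2 (z(n) = 4 - 2 = 2)
z(1)*d(-33) = 2*(4/27 + (1/27)*(-33)) = 2*(4/27 - 11/9) = 2*(-29/27) = -58/27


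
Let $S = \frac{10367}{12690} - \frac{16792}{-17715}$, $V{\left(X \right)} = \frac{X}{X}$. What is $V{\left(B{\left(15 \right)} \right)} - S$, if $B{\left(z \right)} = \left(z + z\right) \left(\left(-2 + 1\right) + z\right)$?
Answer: $- \frac{11462569}{14986890} \approx -0.76484$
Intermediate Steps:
$B{\left(z \right)} = 2 z \left(-1 + z\right)$
$V{\left(X \right)} = 1$
$S = \frac{26449459}{14986890}$ ($S = 10367 \cdot \frac{1}{12690} - - \frac{16792}{17715} = \frac{10367}{12690} + \frac{16792}{17715} = \frac{26449459}{14986890} \approx 1.7648$)
$V{\left(B{\left(15 \right)} \right)} - S = 1 - \frac{26449459}{14986890} = - \frac{11462569}{14986890}$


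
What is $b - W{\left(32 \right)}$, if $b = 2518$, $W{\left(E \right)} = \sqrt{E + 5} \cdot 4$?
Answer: $2518 - 4 \sqrt{37} \approx 2493.7$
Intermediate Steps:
$W{\left(E \right)} = 4 \sqrt{5 + E}$ ($W{\left(E \right)} = \sqrt{5 + E} 4 = 4 \sqrt{5 + E}$)
$b - W{\left(32 \right)} = 2518 - 4 \sqrt{5 + 32} = 2518 - 4 \sqrt{37}$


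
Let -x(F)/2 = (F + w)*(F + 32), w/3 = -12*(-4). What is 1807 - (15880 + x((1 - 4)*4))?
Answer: -8793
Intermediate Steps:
w = 144 (w = 3*(-12*(-4)) = 3*48 = 144)
x(F) = -2*(32 + F)*(144 + F) (x(F) = -2*(F + 144)*(F + 32) = -2*(144 + F)*(32 + F) = -2*(32 + F)*(144 + F))
1807 - (15880 + x((1 - 4)*4)) = 1807 - (15880 + (-9216 - 352*(1 - 4)*4 - 2*16*(1 - 4)**2)) = 1807 - (15880 + (-9216 - (-1056)*4 - 2*(-3*4)**2)) = 1807 - (15880 + (-9216 - 352*(-12) - 2*(-12)**2)) = 1807 - (15880 + (-9216 + 4224 - 2*144)) = 1807 - (15880 + (-9216 + 4224 - 288)) = 1807 - (15880 - 5280) = 1807 - 1*10600 = 1807 - 10600 = -8793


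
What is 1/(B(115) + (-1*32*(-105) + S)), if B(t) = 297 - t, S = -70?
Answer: 1/3472 ≈ 0.00028802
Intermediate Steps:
1/(B(115) + (-1*32*(-105) + S)) = 1/((297 - 1*115) + (-1*32*(-105) - 70)) = 1/((297 - 115) + (-32*(-105) - 70)) = 1/(182 + (3360 - 70)) = 1/(182 + 3290) = 1/3472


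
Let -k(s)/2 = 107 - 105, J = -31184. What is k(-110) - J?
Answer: 31180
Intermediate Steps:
k(s) = -4 (k(s) = -2*(107 - 105) = -2*2 = -4)
k(-110) - J = -4 - 1*(-31184) = -4 + 31184 = 31180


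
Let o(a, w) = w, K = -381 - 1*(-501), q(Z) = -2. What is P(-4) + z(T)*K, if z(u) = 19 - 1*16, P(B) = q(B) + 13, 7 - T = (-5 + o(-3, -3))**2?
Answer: 371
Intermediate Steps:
K = 120 (K = -381 + 501 = 120)
T = -57 (T = 7 - (-5 - 3)**2 = 7 - 1*(-8)**2 = 7 - 1*64 = 7 - 64 = -57)
P(B) = 11 (P(B) = -2 + 13 = 11)
z(u) = 3 (z(u) = 19 - 16 = 3)
P(-4) + z(T)*K = 11 + 3*120 = 11 + 360 = 371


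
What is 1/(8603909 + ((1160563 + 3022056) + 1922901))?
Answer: 1/14709429 ≈ 6.7984e-8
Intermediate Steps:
1/(8603909 + ((1160563 + 3022056) + 1922901)) = 1/(8603909 + (4182619 + 1922901)) = 1/(8603909 + 6105520) = 1/14709429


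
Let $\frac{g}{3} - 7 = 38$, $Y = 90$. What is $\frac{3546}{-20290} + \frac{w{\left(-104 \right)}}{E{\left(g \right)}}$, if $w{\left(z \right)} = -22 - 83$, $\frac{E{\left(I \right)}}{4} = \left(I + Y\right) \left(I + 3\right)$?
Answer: $- \frac{2950291}{16800120} \approx -0.17561$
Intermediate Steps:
$g = 135$ ($g = 21 + 3 \cdot 38 = 21 + 114 = 135$)
$E{\left(I \right)} = 4 \left(3 + I\right) \left(90 + I\right)$ ($E{\left(I \right)} = 4 \left(I + 90\right) \left(I + 3\right) = 4 \left(90 + I\right) \left(3 + I\right) = 4 \left(3 + I\right) \left(90 + I\right)$)
$w{\left(z \right)} = -105$ ($w{\left(z \right)} = -22 - 83 = -105$)
$\frac{3546}{-20290} + \frac{w{\left(-104 \right)}}{E{\left(g \right)}} = \frac{3546}{-20290} - \frac{105}{1080 + 4 \cdot 135^{2} + 372 \cdot 135} = 3546 \left(- \frac{1}{20290}\right) - \frac{105}{1080 + 4 \cdot 18225 + 50220} = - \frac{1773}{10145} - \frac{105}{1080 + 72900 + 50220} = - \frac{1773}{10145} - \frac{105}{124200} = - \frac{1773}{10145} - \frac{7}{8280} = - \frac{2950291}{16800120}$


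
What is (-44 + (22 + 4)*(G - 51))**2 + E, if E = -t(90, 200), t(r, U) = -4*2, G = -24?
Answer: 3976044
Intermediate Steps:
t(r, U) = -8
E = 8 (E = -1*(-8) = 8)
(-44 + (22 + 4)*(G - 51))**2 + E = (-44 + (22 + 4)*(-24 - 51))**2 + 8 = (-44 + 26*(-75))**2 + 8 = (-44 - 1950)**2 + 8 = (-1994)**2 + 8 = 3976036 + 8 = 3976044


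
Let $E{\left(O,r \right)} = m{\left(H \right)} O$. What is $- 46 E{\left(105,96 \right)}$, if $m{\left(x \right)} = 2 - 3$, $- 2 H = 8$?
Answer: $4830$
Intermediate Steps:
$H = -4$ ($H = \left(- \frac{1}{2}\right) 8 = -4$)
$m{\left(x \right)} = -1$
$E{\left(O,r \right)} = - O$
$- 46 E{\left(105,96 \right)} = - 46 \left(\left(-1\right) 105\right) = \left(-46\right) \left(-105\right) = 4830$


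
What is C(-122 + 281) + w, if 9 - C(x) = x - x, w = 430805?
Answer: 430814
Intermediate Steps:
C(x) = 9 (C(x) = 9 - (x - x) = 9 - 1*0 = 9 + 0 = 9)
C(-122 + 281) + w = 9 + 430805 = 430814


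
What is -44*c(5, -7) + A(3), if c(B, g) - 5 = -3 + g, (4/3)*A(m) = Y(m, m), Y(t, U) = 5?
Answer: 895/4 ≈ 223.75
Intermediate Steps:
A(m) = 15/4 (A(m) = (¾)*5 = 15/4)
c(B, g) = 2 + g (c(B, g) = 5 + (-3 + g) = 2 + g)
-44*c(5, -7) + A(3) = -44*(2 - 7) + 15/4 = -44*(-5) + 15/4 = 220 + 15/4 = 895/4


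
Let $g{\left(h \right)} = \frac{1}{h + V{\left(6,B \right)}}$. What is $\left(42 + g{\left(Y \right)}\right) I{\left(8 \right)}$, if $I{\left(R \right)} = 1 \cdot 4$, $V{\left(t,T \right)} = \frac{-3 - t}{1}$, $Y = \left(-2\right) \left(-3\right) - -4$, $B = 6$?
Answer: $172$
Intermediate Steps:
$Y = 10$ ($Y = 6 + 4 = 10$)
$V{\left(t,T \right)} = -3 - t$ ($V{\left(t,T \right)} = \left(-3 - t\right) 1 = -3 - t$)
$I{\left(R \right)} = 4$
$g{\left(h \right)} = \frac{1}{-9 + h}$ ($g{\left(h \right)} = \frac{1}{h - 9} = \frac{1}{-9 + h}$)
$\left(42 + g{\left(Y \right)}\right) I{\left(8 \right)} = \left(42 + \frac{1}{-9 + 10}\right) 4 = \left(42 + 1^{-1}\right) 4 = \left(42 + 1\right) 4 = 43 \cdot 4 = 172$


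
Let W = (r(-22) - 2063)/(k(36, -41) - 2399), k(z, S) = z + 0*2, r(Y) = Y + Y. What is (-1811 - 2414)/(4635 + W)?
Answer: -9983675/10954612 ≈ -0.91137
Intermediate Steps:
r(Y) = 2*Y
k(z, S) = z (k(z, S) = z + 0 = z)
W = 2107/2363 (W = (2*(-22) - 2063)/(36 - 2399) = (-44 - 2063)/(-2363) = -2107*(-1/2363) = 2107/2363 ≈ 0.89166)
(-1811 - 2414)/(4635 + W) = (-1811 - 2414)/(4635 + 2107/2363) = -4225/10954612/2363 = -4225*2363/10954612 = -9983675/10954612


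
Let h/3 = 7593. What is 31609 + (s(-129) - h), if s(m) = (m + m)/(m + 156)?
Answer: 79384/9 ≈ 8820.4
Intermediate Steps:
h = 22779 (h = 3*7593 = 22779)
s(m) = 2*m/(156 + m) (s(m) = (2*m)/(156 + m) = 2*m/(156 + m))
31609 + (s(-129) - h) = 31609 + (2*(-129)/(156 - 129) - 1*22779) = 31609 + (2*(-129)/27 - 22779) = 31609 + (2*(-129)*(1/27) - 22779) = 31609 + (-86/9 - 22779) = 31609 - 205097/9 = 79384/9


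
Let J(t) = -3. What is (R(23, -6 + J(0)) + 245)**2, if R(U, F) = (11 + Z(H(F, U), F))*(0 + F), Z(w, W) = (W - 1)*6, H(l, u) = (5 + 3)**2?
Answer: 470596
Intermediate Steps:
H(l, u) = 64 (H(l, u) = 8**2 = 64)
Z(w, W) = -6 + 6*W (Z(w, W) = (-1 + W)*6 = -6 + 6*W)
R(U, F) = F*(5 + 6*F) (R(U, F) = (11 + (-6 + 6*F))*(0 + F) = (5 + 6*F)*F = F*(5 + 6*F))
(R(23, -6 + J(0)) + 245)**2 = ((-6 - 3)*(5 + 6*(-6 - 3)) + 245)**2 = (-9*(5 + 6*(-9)) + 245)**2 = (-9*(5 - 54) + 245)**2 = (-9*(-49) + 245)**2 = (441 + 245)**2 = 686**2 = 470596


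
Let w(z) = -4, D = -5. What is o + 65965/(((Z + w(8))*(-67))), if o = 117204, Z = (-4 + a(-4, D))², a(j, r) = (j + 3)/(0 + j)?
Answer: 1263224108/10787 ≈ 1.1711e+5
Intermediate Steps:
a(j, r) = (3 + j)/j
Z = 225/16 (Z = (-4 + (3 - 4)/(-4))² = (-4 - ¼*(-1))² = (-4 + ¼)² = (-15/4)² = 225/16 ≈ 14.063)
o + 65965/(((Z + w(8))*(-67))) = 117204 + 65965/(((225/16 - 4)*(-67))) = 117204 + 65965/(((161/16)*(-67))) = 117204 + 65965/(-10787/16) = 117204 + 65965*(-16/10787) = 117204 - 1055440/10787 = 1263224108/10787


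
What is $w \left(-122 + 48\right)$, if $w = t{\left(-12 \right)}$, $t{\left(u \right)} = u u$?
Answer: $-10656$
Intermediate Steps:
$t{\left(u \right)} = u^{2}$
$w = 144$ ($w = \left(-12\right)^{2} = 144$)
$w \left(-122 + 48\right) = 144 \left(-122 + 48\right) = 144 \left(-74\right) = -10656$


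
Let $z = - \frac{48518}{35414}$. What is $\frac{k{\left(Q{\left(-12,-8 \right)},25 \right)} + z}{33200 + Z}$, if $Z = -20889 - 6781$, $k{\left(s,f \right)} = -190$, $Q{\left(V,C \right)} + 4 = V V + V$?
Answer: $- \frac{3388589}{97919710} \approx -0.034606$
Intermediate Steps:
$Q{\left(V,C \right)} = -4 + V + V^{2}$ ($Q{\left(V,C \right)} = -4 + \left(V V + V\right) = -4 + \left(V^{2} + V\right) = -4 + \left(V + V^{2}\right) = -4 + V + V^{2}$)
$z = - \frac{24259}{17707}$ ($z = \left(-48518\right) \frac{1}{35414} = - \frac{24259}{17707} \approx -1.37$)
$Z = -27670$ ($Z = -20889 - 6781 = -27670$)
$\frac{k{\left(Q{\left(-12,-8 \right)},25 \right)} + z}{33200 + Z} = \frac{-190 - \frac{24259}{17707}}{33200 - 27670} = - \frac{3388589}{17707 \cdot 5530} = \left(- \frac{3388589}{17707}\right) \frac{1}{5530} = - \frac{3388589}{97919710}$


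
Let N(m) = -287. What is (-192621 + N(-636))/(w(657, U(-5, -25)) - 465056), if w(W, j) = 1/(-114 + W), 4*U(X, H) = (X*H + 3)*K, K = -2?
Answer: 104749044/252525407 ≈ 0.41481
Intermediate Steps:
U(X, H) = -3/2 - H*X/2 (U(X, H) = ((X*H + 3)*(-2))/4 = ((H*X + 3)*(-2))/4 = ((3 + H*X)*(-2))/4 = (-6 - 2*H*X)/4 = -3/2 - H*X/2)
(-192621 + N(-636))/(w(657, U(-5, -25)) - 465056) = (-192621 - 287)/(1/(-114 + 657) - 465056) = -192908/(1/543 - 465056) = -192908/(-252525407/543) = -192908*(-543/252525407) = 104749044/252525407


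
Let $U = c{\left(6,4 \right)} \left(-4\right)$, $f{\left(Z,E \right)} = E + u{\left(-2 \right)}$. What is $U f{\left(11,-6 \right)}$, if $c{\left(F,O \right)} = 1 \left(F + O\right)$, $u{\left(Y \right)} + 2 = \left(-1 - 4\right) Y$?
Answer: $-80$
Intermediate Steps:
$u{\left(Y \right)} = -2 - 5 Y$ ($u{\left(Y \right)} = -2 + \left(-1 - 4\right) Y = -2 - 5 Y$)
$c{\left(F,O \right)} = F + O$
$f{\left(Z,E \right)} = 8 + E$ ($f{\left(Z,E \right)} = E - -8 = E + \left(-2 + 10\right) = E + 8 = 8 + E$)
$U = -40$ ($U = \left(6 + 4\right) \left(-4\right) = 10 \left(-4\right) = -40$)
$U f{\left(11,-6 \right)} = - 40 \left(8 - 6\right) = \left(-40\right) 2 = -80$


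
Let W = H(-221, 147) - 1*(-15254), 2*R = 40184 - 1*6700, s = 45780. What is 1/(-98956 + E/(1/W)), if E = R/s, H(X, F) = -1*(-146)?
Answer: -327/30516992 ≈ -1.0715e-5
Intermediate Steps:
H(X, F) = 146
R = 16742 (R = (40184 - 1*6700)/2 = (40184 - 6700)/2 = (1/2)*33484 = 16742)
W = 15400 (W = 146 - 1*(-15254) = 146 + 15254 = 15400)
E = 8371/22890 (E = 16742/45780 = 16742*(1/45780) = 8371/22890 ≈ 0.36571)
1/(-98956 + E/(1/W)) = 1/(-98956 + 8371/(22890*(1/15400))) = 1/(-98956 + (8371/22890)*15400) = 1/(-98956 + 1841620/327) = 1/(-30516992/327) = -327/30516992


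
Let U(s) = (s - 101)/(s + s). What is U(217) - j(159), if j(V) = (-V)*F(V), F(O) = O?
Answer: 5486035/217 ≈ 25281.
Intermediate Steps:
U(s) = (-101 + s)/(2*s) (U(s) = (-101 + s)/((2*s)) = (-101 + s)*(1/(2*s)) = (-101 + s)/(2*s))
j(V) = -V² (j(V) = (-V)*V = -V²)
U(217) - j(159) = (½)*(-101 + 217)/217 - (-1)*159² = (½)*(1/217)*116 - (-1)*25281 = 58/217 - 1*(-25281) = 58/217 + 25281 = 5486035/217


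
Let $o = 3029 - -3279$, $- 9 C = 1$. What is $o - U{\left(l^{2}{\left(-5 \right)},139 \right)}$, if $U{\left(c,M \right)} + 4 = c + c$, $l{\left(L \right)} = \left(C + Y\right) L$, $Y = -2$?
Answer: $\frac{493222}{81} \approx 6089.2$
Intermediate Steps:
$C = - \frac{1}{9}$ ($C = \left(- \frac{1}{9}\right) 1 = - \frac{1}{9} \approx -0.11111$)
$l{\left(L \right)} = - \frac{19 L}{9}$ ($l{\left(L \right)} = \left(- \frac{1}{9} - 2\right) L = - \frac{19 L}{9}$)
$U{\left(c,M \right)} = -4 + 2 c$ ($U{\left(c,M \right)} = -4 + \left(c + c\right) = -4 + 2 c$)
$o = 6308$ ($o = 3029 + 3279 = 6308$)
$o - U{\left(l^{2}{\left(-5 \right)},139 \right)} = 6308 - \left(-4 + 2 \left(\left(- \frac{19}{9}\right) \left(-5\right)\right)^{2}\right) = 6308 - \left(-4 + 2 \left(\frac{95}{9}\right)^{2}\right) = 6308 - \left(-4 + 2 \cdot \frac{9025}{81}\right) = 6308 - \left(-4 + \frac{18050}{81}\right) = 6308 - \frac{17726}{81} = \frac{493222}{81}$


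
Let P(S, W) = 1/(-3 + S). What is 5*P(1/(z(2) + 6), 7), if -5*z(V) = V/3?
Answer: -440/249 ≈ -1.7671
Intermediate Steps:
z(V) = -V/15 (z(V) = -V/(5*3) = -V/15)
5*P(1/(z(2) + 6), 7) = 5/(-3 + 1/(-1/15*2 + 6)) = 5/(-3 + 1/(-2/15 + 6)) = 5/(-3 + 1/(88/15)) = 5/(-3 + 15/88) = 5/(-249/88) = 5*(-88/249) = -440/249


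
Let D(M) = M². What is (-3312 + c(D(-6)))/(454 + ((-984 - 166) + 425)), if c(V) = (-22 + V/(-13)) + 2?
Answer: 43352/3523 ≈ 12.305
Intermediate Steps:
c(V) = -20 - V/13 (c(V) = (-22 + V*(-1/13)) + 2 = (-22 - V/13) + 2 = -20 - V/13)
(-3312 + c(D(-6)))/(454 + ((-984 - 166) + 425)) = (-3312 + (-20 - 1/13*(-6)²))/(454 + ((-984 - 166) + 425)) = (-3312 + (-20 - 1/13*36))/(454 + (-1150 + 425)) = (-3312 + (-20 - 36/13))/(454 - 725) = (-3312 - 296/13)/(-271) = -43352/13*(-1/271) = 43352/3523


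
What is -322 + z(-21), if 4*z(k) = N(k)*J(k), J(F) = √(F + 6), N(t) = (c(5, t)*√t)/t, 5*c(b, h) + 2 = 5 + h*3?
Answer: -322 - 3*√35/7 ≈ -324.54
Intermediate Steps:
c(b, h) = ⅗ + 3*h/5 (c(b, h) = -⅖ + (5 + h*3)/5 = -⅖ + (5 + 3*h)/5 = -⅖ + (1 + 3*h/5) = ⅗ + 3*h/5)
N(t) = (⅗ + 3*t/5)/√t (N(t) = ((⅗ + 3*t/5)*√t)/t = (√t*(⅗ + 3*t/5))/t = (⅗ + 3*t/5)/√t)
J(F) = √(6 + F)
z(k) = 3*√(6 + k)*(1 + k)/(20*√k) (z(k) = ((3*(1 + k)/(5*√k))*√(6 + k))/4 = (3*√(6 + k)*(1 + k)/(5*√k))/4 = 3*√(6 + k)*(1 + k)/(20*√k))
-322 + z(-21) = -322 + 3*√(6 - 21)*(1 - 21)/(20*√(-21)) = -322 + (3/20)*(-I*√21/21)*√(-15)*(-20) = -322 + (3/20)*(-I*√21/21)*(I*√15)*(-20) = -322 - 3*√35/7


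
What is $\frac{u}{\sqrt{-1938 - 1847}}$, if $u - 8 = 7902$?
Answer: $- \frac{1582 i \sqrt{3785}}{757} \approx - 128.57 i$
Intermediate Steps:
$u = 7910$ ($u = 8 + 7902 = 7910$)
$\frac{u}{\sqrt{-1938 - 1847}} = \frac{7910}{\sqrt{-1938 - 1847}} = \frac{7910}{\sqrt{-3785}} = \frac{7910}{i \sqrt{3785}} = 7910 \left(- \frac{i \sqrt{3785}}{3785}\right) = - \frac{1582 i \sqrt{3785}}{757}$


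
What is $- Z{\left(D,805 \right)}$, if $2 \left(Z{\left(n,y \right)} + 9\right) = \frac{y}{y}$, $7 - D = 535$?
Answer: $\frac{17}{2} \approx 8.5$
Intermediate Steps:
$D = -528$ ($D = 7 - 535 = -528$)
$Z{\left(n,y \right)} = - \frac{17}{2}$ ($Z{\left(n,y \right)} = -9 + \frac{y \frac{1}{y}}{2} = -9 + \frac{1}{2} \cdot 1 = -9 + \frac{1}{2} = - \frac{17}{2}$)
$- Z{\left(D,805 \right)} = \left(-1\right) \left(- \frac{17}{2}\right) = \frac{17}{2}$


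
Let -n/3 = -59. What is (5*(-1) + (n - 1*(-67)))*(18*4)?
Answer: 17208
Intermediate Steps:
n = 177 (n = -3*(-59) = 177)
(5*(-1) + (n - 1*(-67)))*(18*4) = (5*(-1) + (177 - 1*(-67)))*(18*4) = (-5 + (177 + 67))*72 = (-5 + 244)*72 = 239*72 = 17208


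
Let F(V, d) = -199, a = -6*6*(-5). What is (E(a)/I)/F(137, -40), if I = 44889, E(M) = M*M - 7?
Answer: -32393/8932911 ≈ -0.0036263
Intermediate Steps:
a = 180 (a = -36*(-5) = 180)
E(M) = -7 + M**2 (E(M) = M**2 - 7 = -7 + M**2)
(E(a)/I)/F(137, -40) = ((-7 + 180**2)/44889)/(-199) = ((-7 + 32400)*(1/44889))*(-1/199) = (32393*(1/44889))*(-1/199) = (32393/44889)*(-1/199) = -32393/8932911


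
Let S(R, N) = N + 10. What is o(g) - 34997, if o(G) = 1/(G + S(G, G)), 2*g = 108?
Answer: -4129645/118 ≈ -34997.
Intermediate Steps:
S(R, N) = 10 + N
g = 54 (g = (½)*108 = 54)
o(G) = 1/(10 + 2*G) (o(G) = 1/(G + (10 + G)) = 1/(10 + 2*G))
o(g) - 34997 = 1/(2*(5 + 54)) - 34997 = (½)/59 - 34997 = (½)*(1/59) - 34997 = 1/118 - 34997 = -4129645/118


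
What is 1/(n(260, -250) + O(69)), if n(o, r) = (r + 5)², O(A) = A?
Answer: 1/60094 ≈ 1.6641e-5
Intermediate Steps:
n(o, r) = (5 + r)²
1/(n(260, -250) + O(69)) = 1/((5 - 250)² + 69) = 1/((-245)² + 69) = 1/(60025 + 69) = 1/60094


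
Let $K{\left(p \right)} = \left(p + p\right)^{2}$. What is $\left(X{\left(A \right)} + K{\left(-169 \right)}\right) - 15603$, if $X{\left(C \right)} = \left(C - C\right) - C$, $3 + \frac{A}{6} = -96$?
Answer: $99235$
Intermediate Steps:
$A = -594$ ($A = -18 + 6 \left(-96\right) = -18 - 576 = -594$)
$K{\left(p \right)} = 4 p^{2}$ ($K{\left(p \right)} = \left(2 p\right)^{2} = 4 p^{2}$)
$X{\left(C \right)} = - C$ ($X{\left(C \right)} = 0 - C = - C$)
$\left(X{\left(A \right)} + K{\left(-169 \right)}\right) - 15603 = \left(\left(-1\right) \left(-594\right) + 4 \left(-169\right)^{2}\right) - 15603 = \left(594 + 4 \cdot 28561\right) - 15603 = \left(594 + 114244\right) - 15603 = 114838 - 15603 = 99235$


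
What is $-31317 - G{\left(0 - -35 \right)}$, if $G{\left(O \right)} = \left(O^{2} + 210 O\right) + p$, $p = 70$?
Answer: $-39962$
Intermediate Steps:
$G{\left(O \right)} = 70 + O^{2} + 210 O$ ($G{\left(O \right)} = \left(O^{2} + 210 O\right) + 70 = 70 + O^{2} + 210 O$)
$-31317 - G{\left(0 - -35 \right)} = -31317 - \left(70 + \left(0 - -35\right)^{2} + 210 \left(0 - -35\right)\right) = -31317 - \left(70 + \left(0 + 35\right)^{2} + 210 \left(0 + 35\right)\right) = -31317 - \left(70 + 35^{2} + 210 \cdot 35\right) = -31317 - \left(70 + 1225 + 7350\right) = -31317 - 8645 = -39962$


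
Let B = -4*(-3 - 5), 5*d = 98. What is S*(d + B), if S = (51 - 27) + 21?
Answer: 2322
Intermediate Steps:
d = 98/5 (d = (⅕)*98 = 98/5 ≈ 19.600)
B = 32 (B = -4*(-8) = 32)
S = 45 (S = 24 + 21 = 45)
S*(d + B) = 45*(98/5 + 32) = 45*(258/5) = 2322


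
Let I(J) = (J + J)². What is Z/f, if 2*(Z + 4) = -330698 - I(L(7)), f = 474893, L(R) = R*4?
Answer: -166921/474893 ≈ -0.35149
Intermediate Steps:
L(R) = 4*R
I(J) = 4*J² (I(J) = (2*J)² = 4*J²)
Z = -166921 (Z = -4 + (-330698 - 4*(4*7)²)/2 = -4 + (-330698 - 4*28²)/2 = -4 + (-330698 - 4*784)/2 = -4 + (-330698 - 1*3136)/2 = -4 + (-330698 - 3136)/2 = -4 + (½)*(-333834) = -4 - 166917 = -166921)
Z/f = -166921/474893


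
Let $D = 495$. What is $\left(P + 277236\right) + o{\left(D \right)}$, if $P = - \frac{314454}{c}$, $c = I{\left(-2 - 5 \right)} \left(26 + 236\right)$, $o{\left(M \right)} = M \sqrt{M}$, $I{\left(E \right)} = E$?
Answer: $\frac{36340377}{131} + 1485 \sqrt{55} \approx 2.8842 \cdot 10^{5}$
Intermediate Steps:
$o{\left(M \right)} = M^{\frac{3}{2}}$
$c = -1834$ ($c = \left(-2 - 5\right) \left(26 + 236\right) = \left(-7\right) 262 = -1834$)
$P = \frac{22461}{131}$ ($P = - \frac{314454}{-1834} = \left(-314454\right) \left(- \frac{1}{1834}\right) = \frac{22461}{131} \approx 171.46$)
$\left(P + 277236\right) + o{\left(D \right)} = \left(\frac{22461}{131} + 277236\right) + 495^{\frac{3}{2}} = \frac{36340377}{131} + 1485 \sqrt{55}$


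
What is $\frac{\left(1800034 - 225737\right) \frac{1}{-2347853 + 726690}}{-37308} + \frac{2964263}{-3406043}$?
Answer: $- \frac{179280227775219881}{206005482129839772} \approx -0.87027$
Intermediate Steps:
$\frac{\left(1800034 - 225737\right) \frac{1}{-2347853 + 726690}}{-37308} + \frac{2964263}{-3406043} = \frac{1574297}{-1621163} \left(- \frac{1}{37308}\right) + 2964263 \left(- \frac{1}{3406043}\right) = 1574297 \left(- \frac{1}{1621163}\right) \left(- \frac{1}{37308}\right) - \frac{2964263}{3406043} = \left(- \frac{1574297}{1621163}\right) \left(- \frac{1}{37308}\right) - \frac{2964263}{3406043} = \frac{1574297}{60482349204} - \frac{2964263}{3406043} = - \frac{179280227775219881}{206005482129839772}$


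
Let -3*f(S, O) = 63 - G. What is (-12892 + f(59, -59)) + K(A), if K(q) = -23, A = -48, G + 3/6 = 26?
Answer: -25855/2 ≈ -12928.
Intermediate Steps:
G = 51/2 (G = -½ + 26 = 51/2 ≈ 25.500)
f(S, O) = -25/2 (f(S, O) = -(63 - 1*51/2)/3 = -(63 - 51/2)/3 = -⅓*75/2 = -25/2)
(-12892 + f(59, -59)) + K(A) = (-12892 - 25/2) - 23 = -25809/2 - 23 = -25855/2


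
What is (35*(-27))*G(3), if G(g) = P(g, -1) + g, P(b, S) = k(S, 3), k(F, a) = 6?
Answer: -8505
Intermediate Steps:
P(b, S) = 6
G(g) = 6 + g
(35*(-27))*G(3) = (35*(-27))*(6 + 3) = -945*9 = -8505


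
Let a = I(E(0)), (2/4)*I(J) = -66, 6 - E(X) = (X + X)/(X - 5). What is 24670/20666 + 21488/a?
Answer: -55101821/340989 ≈ -161.59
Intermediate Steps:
E(X) = 6 - 2*X/(-5 + X) (E(X) = 6 - (X + X)/(X - 5) = 6 - 2*X/(-5 + X))
I(J) = -132 (I(J) = 2*(-66) = -132)
a = -132
24670/20666 + 21488/a = 24670/20666 + 21488/(-132) = 24670*(1/20666) + 21488*(-1/132) = 12335/10333 - 5372/33 = -55101821/340989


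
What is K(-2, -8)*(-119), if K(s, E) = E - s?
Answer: 714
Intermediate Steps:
K(-2, -8)*(-119) = (-8 - 1*(-2))*(-119) = (-8 + 2)*(-119) = -6*(-119) = 714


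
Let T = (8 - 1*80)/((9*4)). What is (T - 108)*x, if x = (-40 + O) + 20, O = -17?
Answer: 4070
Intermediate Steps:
x = -37 (x = (-40 - 17) + 20 = -57 + 20 = -37)
T = -2 (T = (8 - 80)/36 = -72*1/36 = -2)
(T - 108)*x = (-2 - 108)*(-37) = -110*(-37) = 4070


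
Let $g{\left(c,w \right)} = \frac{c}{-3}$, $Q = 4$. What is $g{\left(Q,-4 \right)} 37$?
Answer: $- \frac{148}{3} \approx -49.333$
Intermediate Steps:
$g{\left(c,w \right)} = - \frac{c}{3}$ ($g{\left(c,w \right)} = c \left(- \frac{1}{3}\right) = - \frac{c}{3}$)
$g{\left(Q,-4 \right)} 37 = \left(- \frac{1}{3}\right) 4 \cdot 37 = \left(- \frac{4}{3}\right) 37 = - \frac{148}{3}$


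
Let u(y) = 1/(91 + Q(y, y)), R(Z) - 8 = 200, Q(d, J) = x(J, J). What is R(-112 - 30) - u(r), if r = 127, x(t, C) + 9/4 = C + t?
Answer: 285164/1371 ≈ 208.00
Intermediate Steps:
x(t, C) = -9/4 + C + t (x(t, C) = -9/4 + (C + t) = -9/4 + C + t)
Q(d, J) = -9/4 + 2*J (Q(d, J) = -9/4 + J + J = -9/4 + 2*J)
R(Z) = 208 (R(Z) = 8 + 200 = 208)
u(y) = 1/(355/4 + 2*y) (u(y) = 1/(91 + (-9/4 + 2*y)) = 1/(355/4 + 2*y))
R(-112 - 30) - u(r) = 208 - 4/(355 + 8*127) = 208 - 4/(355 + 1016) = 208 - 4/1371 = 285164/1371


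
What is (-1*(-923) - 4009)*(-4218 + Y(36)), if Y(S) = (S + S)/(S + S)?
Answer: 13013662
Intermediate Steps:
Y(S) = 1 (Y(S) = (2*S)/((2*S)) = (2*S)*(1/(2*S)) = 1)
(-1*(-923) - 4009)*(-4218 + Y(36)) = (-1*(-923) - 4009)*(-4218 + 1) = (923 - 4009)*(-4217) = -3086*(-4217) = 13013662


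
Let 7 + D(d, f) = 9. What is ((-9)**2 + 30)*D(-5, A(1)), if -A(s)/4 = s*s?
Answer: 222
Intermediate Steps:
A(s) = -4*s**2 (A(s) = -4*s*s = -4*s**2)
D(d, f) = 2 (D(d, f) = -7 + 9 = 2)
((-9)**2 + 30)*D(-5, A(1)) = ((-9)**2 + 30)*2 = (81 + 30)*2 = 111*2 = 222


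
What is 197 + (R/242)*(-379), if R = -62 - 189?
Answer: 142803/242 ≈ 590.09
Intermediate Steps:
R = -251
197 + (R/242)*(-379) = 197 - 251/242*(-379) = 197 + 95129/242 = 142803/242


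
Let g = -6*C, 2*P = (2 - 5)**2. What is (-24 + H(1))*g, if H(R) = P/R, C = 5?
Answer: 585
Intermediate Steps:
P = 9/2 (P = (2 - 5)**2/2 = (1/2)*(-3)**2 = (1/2)*9 = 9/2 ≈ 4.5000)
g = -30 (g = -6*5 = -30)
H(R) = 9/(2*R)
(-24 + H(1))*g = (-24 + (9/2)/1)*(-30) = (-24 + (9/2)*1)*(-30) = (-24 + 9/2)*(-30) = -39/2*(-30) = 585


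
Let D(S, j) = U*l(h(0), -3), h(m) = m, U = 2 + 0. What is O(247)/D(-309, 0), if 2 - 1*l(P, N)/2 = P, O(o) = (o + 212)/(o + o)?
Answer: 459/3952 ≈ 0.11614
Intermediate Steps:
U = 2
O(o) = (212 + o)/(2*o) (O(o) = (212 + o)/((2*o)) = (212 + o)*(1/(2*o)) = (212 + o)/(2*o))
l(P, N) = 4 - 2*P
D(S, j) = 8 (D(S, j) = 2*(4 - 2*0) = 2*(4 + 0) = 2*4 = 8)
O(247)/D(-309, 0) = ((½)*(212 + 247)/247)/8 = ((½)*(1/247)*459)*(⅛) = (459/494)*(⅛) = 459/3952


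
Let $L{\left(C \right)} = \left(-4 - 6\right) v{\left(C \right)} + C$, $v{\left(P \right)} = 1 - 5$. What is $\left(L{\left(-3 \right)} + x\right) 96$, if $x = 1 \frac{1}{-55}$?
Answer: $\frac{195264}{55} \approx 3550.3$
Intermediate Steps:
$v{\left(P \right)} = -4$ ($v{\left(P \right)} = 1 - 5 = -4$)
$x = - \frac{1}{55}$ ($x = 1 \left(- \frac{1}{55}\right) = - \frac{1}{55} \approx -0.018182$)
$L{\left(C \right)} = 40 + C$ ($L{\left(C \right)} = \left(-4 - 6\right) \left(-4\right) + C = \left(-10\right) \left(-4\right) + C = 40 + C$)
$\left(L{\left(-3 \right)} + x\right) 96 = \left(\left(40 - 3\right) - \frac{1}{55}\right) 96 = \left(37 - \frac{1}{55}\right) 96 = \frac{2034}{55} \cdot 96 = \frac{195264}{55}$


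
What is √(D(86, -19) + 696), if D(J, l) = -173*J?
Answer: I*√14182 ≈ 119.09*I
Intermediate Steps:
√(D(86, -19) + 696) = √(-173*86 + 696) = √(-14878 + 696) = √(-14182) = I*√14182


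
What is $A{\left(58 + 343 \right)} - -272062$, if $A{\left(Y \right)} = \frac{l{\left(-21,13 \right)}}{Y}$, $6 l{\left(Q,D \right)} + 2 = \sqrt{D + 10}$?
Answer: $\frac{327290585}{1203} + \frac{\sqrt{23}}{2406} \approx 2.7206 \cdot 10^{5}$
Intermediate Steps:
$l{\left(Q,D \right)} = - \frac{1}{3} + \frac{\sqrt{10 + D}}{6}$ ($l{\left(Q,D \right)} = - \frac{1}{3} + \frac{\sqrt{D + 10}}{6} = - \frac{1}{3} + \frac{\sqrt{10 + D}}{6}$)
$A{\left(Y \right)} = \frac{- \frac{1}{3} + \frac{\sqrt{23}}{6}}{Y}$ ($A{\left(Y \right)} = \frac{- \frac{1}{3} + \frac{\sqrt{10 + 13}}{6}}{Y} = \frac{- \frac{1}{3} + \frac{\sqrt{23}}{6}}{Y}$)
$A{\left(58 + 343 \right)} - -272062 = \frac{-2 + \sqrt{23}}{6 \left(58 + 343\right)} - -272062 = \frac{-2 + \sqrt{23}}{6 \cdot 401} + 272062 = \frac{1}{6} \cdot \frac{1}{401} \left(-2 + \sqrt{23}\right) + 272062 = \left(- \frac{1}{1203} + \frac{\sqrt{23}}{2406}\right) + 272062 = \frac{327290585}{1203} + \frac{\sqrt{23}}{2406}$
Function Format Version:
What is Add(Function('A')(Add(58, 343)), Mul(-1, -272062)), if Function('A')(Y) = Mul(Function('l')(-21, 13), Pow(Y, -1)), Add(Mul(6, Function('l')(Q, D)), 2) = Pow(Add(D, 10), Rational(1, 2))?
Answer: Add(Rational(327290585, 1203), Mul(Rational(1, 2406), Pow(23, Rational(1, 2)))) ≈ 2.7206e+5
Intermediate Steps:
Function('l')(Q, D) = Add(Rational(-1, 3), Mul(Rational(1, 6), Pow(Add(10, D), Rational(1, 2)))) (Function('l')(Q, D) = Add(Rational(-1, 3), Mul(Rational(1, 6), Pow(Add(D, 10), Rational(1, 2)))) = Add(Rational(-1, 3), Mul(Rational(1, 6), Pow(Add(10, D), Rational(1, 2)))))
Function('A')(Y) = Mul(Pow(Y, -1), Add(Rational(-1, 3), Mul(Rational(1, 6), Pow(23, Rational(1, 2))))) (Function('A')(Y) = Mul(Add(Rational(-1, 3), Mul(Rational(1, 6), Pow(Add(10, 13), Rational(1, 2)))), Pow(Y, -1)) = Mul(Add(Rational(-1, 3), Mul(Rational(1, 6), Pow(23, Rational(1, 2)))), Pow(Y, -1)) = Mul(Pow(Y, -1), Add(Rational(-1, 3), Mul(Rational(1, 6), Pow(23, Rational(1, 2))))))
Add(Function('A')(Add(58, 343)), Mul(-1, -272062)) = Add(Mul(Rational(1, 6), Pow(Add(58, 343), -1), Add(-2, Pow(23, Rational(1, 2)))), Mul(-1, -272062)) = Add(Mul(Rational(1, 6), Pow(401, -1), Add(-2, Pow(23, Rational(1, 2)))), 272062) = Add(Mul(Rational(1, 6), Rational(1, 401), Add(-2, Pow(23, Rational(1, 2)))), 272062) = Add(Add(Rational(-1, 1203), Mul(Rational(1, 2406), Pow(23, Rational(1, 2)))), 272062) = Add(Rational(327290585, 1203), Mul(Rational(1, 2406), Pow(23, Rational(1, 2))))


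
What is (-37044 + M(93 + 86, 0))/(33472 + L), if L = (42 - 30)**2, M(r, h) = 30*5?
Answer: -1677/1528 ≈ -1.0975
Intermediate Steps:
M(r, h) = 150
L = 144 (L = 12**2 = 144)
(-37044 + M(93 + 86, 0))/(33472 + L) = (-37044 + 150)/(33472 + 144) = -36894/33616 = -36894*1/33616 = -1677/1528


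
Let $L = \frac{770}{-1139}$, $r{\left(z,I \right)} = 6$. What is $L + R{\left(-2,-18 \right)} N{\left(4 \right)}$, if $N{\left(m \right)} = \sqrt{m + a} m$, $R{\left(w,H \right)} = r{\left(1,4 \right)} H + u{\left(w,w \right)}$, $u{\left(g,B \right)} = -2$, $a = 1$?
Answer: $- \frac{770}{1139} - 440 \sqrt{5} \approx -984.55$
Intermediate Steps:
$L = - \frac{770}{1139}$ ($L = 770 \left(- \frac{1}{1139}\right) = - \frac{770}{1139} \approx -0.67603$)
$R{\left(w,H \right)} = -2 + 6 H$ ($R{\left(w,H \right)} = 6 H - 2 = -2 + 6 H$)
$N{\left(m \right)} = m \sqrt{1 + m}$ ($N{\left(m \right)} = \sqrt{m + 1} m = \sqrt{1 + m} m = m \sqrt{1 + m}$)
$L + R{\left(-2,-18 \right)} N{\left(4 \right)} = - \frac{770}{1139} + \left(-2 + 6 \left(-18\right)\right) 4 \sqrt{1 + 4} = - \frac{770}{1139} + \left(-2 - 108\right) 4 \sqrt{5} = - \frac{770}{1139} - 110 \cdot 4 \sqrt{5} = - \frac{770}{1139} - 440 \sqrt{5}$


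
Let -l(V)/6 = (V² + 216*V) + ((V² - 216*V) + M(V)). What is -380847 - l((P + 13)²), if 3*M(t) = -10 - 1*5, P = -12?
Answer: -380865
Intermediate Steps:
M(t) = -5 (M(t) = (-10 - 1*5)/3 = (-10 - 5)/3 = (⅓)*(-15) = -5)
l(V) = 30 - 12*V² (l(V) = -6*((V² + 216*V) + ((V² - 216*V) - 5)) = -6*((V² + 216*V) + (-5 + V² - 216*V)) = -6*(-5 + 2*V²) = 30 - 12*V²)
-380847 - l((P + 13)²) = -380847 - (30 - 12*(-12 + 13)⁴) = -380847 - (30 - 12*(1²)²) = -380847 - (30 - 12*1²) = -380847 - (30 - 12*1) = -380847 - (30 - 12) = -380847 - 1*18 = -380847 - 18 = -380865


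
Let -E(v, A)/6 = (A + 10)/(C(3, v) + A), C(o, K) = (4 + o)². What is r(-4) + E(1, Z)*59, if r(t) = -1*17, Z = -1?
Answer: -667/8 ≈ -83.375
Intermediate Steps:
E(v, A) = -6*(10 + A)/(49 + A) (E(v, A) = -6*(A + 10)/((4 + 3)² + A) = -6*(10 + A)/(7² + A) = -6*(10 + A)/(49 + A))
r(t) = -17
r(-4) + E(1, Z)*59 = -17 + (6*(-10 - 1*(-1))/(49 - 1))*59 = -17 + (6*(-10 + 1)/48)*59 = -17 + (6*(1/48)*(-9))*59 = -17 - 9/8*59 = -17 - 531/8 = -667/8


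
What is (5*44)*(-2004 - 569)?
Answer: -566060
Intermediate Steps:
(5*44)*(-2004 - 569) = 220*(-2573) = -566060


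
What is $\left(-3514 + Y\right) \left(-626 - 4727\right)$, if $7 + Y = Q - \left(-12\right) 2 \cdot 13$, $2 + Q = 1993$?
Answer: $6519954$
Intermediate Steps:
$Q = 1991$ ($Q = -2 + 1993 = 1991$)
$Y = 2296$ ($Y = -7 + \left(1991 - \left(-12\right) 2 \cdot 13\right) = -7 + \left(1991 - \left(-24\right) 13\right) = -7 + \left(1991 - -312\right) = -7 + \left(1991 + 312\right) = -7 + 2303 = 2296$)
$\left(-3514 + Y\right) \left(-626 - 4727\right) = \left(-3514 + 2296\right) \left(-626 - 4727\right) = \left(-1218\right) \left(-5353\right) = 6519954$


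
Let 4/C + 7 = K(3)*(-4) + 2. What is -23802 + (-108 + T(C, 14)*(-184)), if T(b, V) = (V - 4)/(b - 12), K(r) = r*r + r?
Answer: -190061/8 ≈ -23758.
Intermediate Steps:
K(r) = r + r**2 (K(r) = r**2 + r = r + r**2)
C = -4/53 (C = 4/(-7 + ((3*(1 + 3))*(-4) + 2)) = 4/(-7 + ((3*4)*(-4) + 2)) = 4/(-7 + (12*(-4) + 2)) = 4/(-7 + (-48 + 2)) = 4/(-7 - 46) = 4/(-53) = 4*(-1/53) = -4/53 ≈ -0.075472)
T(b, V) = (-4 + V)/(-12 + b)
-23802 + (-108 + T(C, 14)*(-184)) = -23802 + (-108 + ((-4 + 14)/(-12 - 4/53))*(-184)) = -23802 + (-108 + (10/(-640/53))*(-184)) = -23802 + (-108 - 53/640*10*(-184)) = -23802 + (-108 - 53/64*(-184)) = -23802 + (-108 + 1219/8) = -23802 + 355/8 = -190061/8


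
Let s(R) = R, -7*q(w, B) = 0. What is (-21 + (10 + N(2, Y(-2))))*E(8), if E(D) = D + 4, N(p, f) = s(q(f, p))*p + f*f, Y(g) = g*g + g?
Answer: -84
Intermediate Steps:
Y(g) = g + g**2 (Y(g) = g**2 + g = g + g**2)
q(w, B) = 0 (q(w, B) = -1/7*0 = 0)
N(p, f) = f**2 (N(p, f) = 0*p + f*f = 0 + f**2 = f**2)
E(D) = 4 + D
(-21 + (10 + N(2, Y(-2))))*E(8) = (-21 + (10 + (-2*(1 - 2))**2))*(4 + 8) = (-21 + (10 + (-2*(-1))**2))*12 = (-21 + (10 + 2**2))*12 = (-21 + (10 + 4))*12 = (-21 + 14)*12 = -7*12 = -84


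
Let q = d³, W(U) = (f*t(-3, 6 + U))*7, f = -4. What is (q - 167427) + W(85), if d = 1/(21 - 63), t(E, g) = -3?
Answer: -12398108185/74088 ≈ -1.6734e+5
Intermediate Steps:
W(U) = 84 (W(U) = -4*(-3)*7 = 12*7 = 84)
d = -1/42 (d = 1/(-42) = -1/42 ≈ -0.023810)
q = -1/74088 (q = (-1/42)³ = -1/74088 ≈ -1.3497e-5)
(q - 167427) + W(85) = (-1/74088 - 167427) + 84 = -12404331577/74088 + 84 = -12398108185/74088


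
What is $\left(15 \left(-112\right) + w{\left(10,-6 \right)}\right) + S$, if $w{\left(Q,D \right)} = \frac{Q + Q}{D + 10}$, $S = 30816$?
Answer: $29141$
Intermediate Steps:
$w{\left(Q,D \right)} = \frac{2 Q}{10 + D}$
$\left(15 \left(-112\right) + w{\left(10,-6 \right)}\right) + S = \left(15 \left(-112\right) + 2 \cdot 10 \frac{1}{10 - 6}\right) + 30816 = \left(-1680 + 2 \cdot 10 \cdot \frac{1}{4}\right) + 30816 = \left(-1680 + 5\right) + 30816 = -1675 + 30816 = 29141$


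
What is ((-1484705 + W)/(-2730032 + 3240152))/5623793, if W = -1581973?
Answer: -170371/159378293620 ≈ -1.0690e-6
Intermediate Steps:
((-1484705 + W)/(-2730032 + 3240152))/5623793 = ((-1484705 - 1581973)/(-2730032 + 3240152))/5623793 = -3066678/510120*(1/5623793) = -3066678*1/510120*(1/5623793) = -170371/28340*1/5623793 = -170371/159378293620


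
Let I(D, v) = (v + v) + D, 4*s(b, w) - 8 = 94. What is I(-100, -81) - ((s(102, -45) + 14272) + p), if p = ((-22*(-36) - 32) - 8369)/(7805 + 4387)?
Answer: -177501815/12192 ≈ -14559.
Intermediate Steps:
s(b, w) = 51/2 (s(b, w) = 2 + (¼)*94 = 2 + 47/2 = 51/2)
p = -7609/12192 (p = ((792 - 32) - 8369)/12192 = (760 - 8369)*(1/12192) = -7609*1/12192 = -7609/12192 ≈ -0.62410)
I(D, v) = D + 2*v (I(D, v) = 2*v + D = D + 2*v)
I(-100, -81) - ((s(102, -45) + 14272) + p) = (-100 + 2*(-81)) - ((51/2 + 14272) - 7609/12192) = (-100 - 162) - (28595/2 - 7609/12192) = -262 - 1*174307511/12192 = -262 - 174307511/12192 = -177501815/12192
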